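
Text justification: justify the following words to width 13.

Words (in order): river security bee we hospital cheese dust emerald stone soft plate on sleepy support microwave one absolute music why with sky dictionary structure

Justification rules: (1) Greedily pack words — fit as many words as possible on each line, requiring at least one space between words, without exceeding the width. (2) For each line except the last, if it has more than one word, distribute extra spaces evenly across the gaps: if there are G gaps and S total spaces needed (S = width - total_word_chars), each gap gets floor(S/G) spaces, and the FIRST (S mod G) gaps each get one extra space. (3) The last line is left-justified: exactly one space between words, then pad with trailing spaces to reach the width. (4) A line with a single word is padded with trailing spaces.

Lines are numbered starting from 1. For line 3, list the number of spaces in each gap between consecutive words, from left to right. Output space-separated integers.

Line 1: ['river'] (min_width=5, slack=8)
Line 2: ['security', 'bee'] (min_width=12, slack=1)
Line 3: ['we', 'hospital'] (min_width=11, slack=2)
Line 4: ['cheese', 'dust'] (min_width=11, slack=2)
Line 5: ['emerald', 'stone'] (min_width=13, slack=0)
Line 6: ['soft', 'plate', 'on'] (min_width=13, slack=0)
Line 7: ['sleepy'] (min_width=6, slack=7)
Line 8: ['support'] (min_width=7, slack=6)
Line 9: ['microwave', 'one'] (min_width=13, slack=0)
Line 10: ['absolute'] (min_width=8, slack=5)
Line 11: ['music', 'why'] (min_width=9, slack=4)
Line 12: ['with', 'sky'] (min_width=8, slack=5)
Line 13: ['dictionary'] (min_width=10, slack=3)
Line 14: ['structure'] (min_width=9, slack=4)

Answer: 3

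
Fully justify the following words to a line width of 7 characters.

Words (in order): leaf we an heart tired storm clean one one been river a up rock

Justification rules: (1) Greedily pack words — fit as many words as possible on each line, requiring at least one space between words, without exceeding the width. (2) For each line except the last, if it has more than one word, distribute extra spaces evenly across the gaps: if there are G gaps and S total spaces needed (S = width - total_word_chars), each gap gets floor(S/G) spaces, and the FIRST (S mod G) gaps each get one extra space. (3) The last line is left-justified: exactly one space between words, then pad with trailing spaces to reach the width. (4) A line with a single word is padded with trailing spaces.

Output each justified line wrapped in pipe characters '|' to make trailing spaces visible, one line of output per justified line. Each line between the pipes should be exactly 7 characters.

Line 1: ['leaf', 'we'] (min_width=7, slack=0)
Line 2: ['an'] (min_width=2, slack=5)
Line 3: ['heart'] (min_width=5, slack=2)
Line 4: ['tired'] (min_width=5, slack=2)
Line 5: ['storm'] (min_width=5, slack=2)
Line 6: ['clean'] (min_width=5, slack=2)
Line 7: ['one', 'one'] (min_width=7, slack=0)
Line 8: ['been'] (min_width=4, slack=3)
Line 9: ['river', 'a'] (min_width=7, slack=0)
Line 10: ['up', 'rock'] (min_width=7, slack=0)

Answer: |leaf we|
|an     |
|heart  |
|tired  |
|storm  |
|clean  |
|one one|
|been   |
|river a|
|up rock|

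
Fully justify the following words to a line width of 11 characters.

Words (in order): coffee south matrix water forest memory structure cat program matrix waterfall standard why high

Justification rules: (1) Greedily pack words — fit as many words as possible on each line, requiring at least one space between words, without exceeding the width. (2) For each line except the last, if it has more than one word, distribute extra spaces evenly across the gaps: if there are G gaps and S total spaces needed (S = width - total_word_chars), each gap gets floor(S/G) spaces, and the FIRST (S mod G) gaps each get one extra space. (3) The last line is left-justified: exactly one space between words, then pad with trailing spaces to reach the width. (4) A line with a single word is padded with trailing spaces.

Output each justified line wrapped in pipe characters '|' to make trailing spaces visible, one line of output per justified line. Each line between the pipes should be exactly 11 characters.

Answer: |coffee     |
|south      |
|matrix     |
|water      |
|forest     |
|memory     |
|structure  |
|cat program|
|matrix     |
|waterfall  |
|standard   |
|why high   |

Derivation:
Line 1: ['coffee'] (min_width=6, slack=5)
Line 2: ['south'] (min_width=5, slack=6)
Line 3: ['matrix'] (min_width=6, slack=5)
Line 4: ['water'] (min_width=5, slack=6)
Line 5: ['forest'] (min_width=6, slack=5)
Line 6: ['memory'] (min_width=6, slack=5)
Line 7: ['structure'] (min_width=9, slack=2)
Line 8: ['cat', 'program'] (min_width=11, slack=0)
Line 9: ['matrix'] (min_width=6, slack=5)
Line 10: ['waterfall'] (min_width=9, slack=2)
Line 11: ['standard'] (min_width=8, slack=3)
Line 12: ['why', 'high'] (min_width=8, slack=3)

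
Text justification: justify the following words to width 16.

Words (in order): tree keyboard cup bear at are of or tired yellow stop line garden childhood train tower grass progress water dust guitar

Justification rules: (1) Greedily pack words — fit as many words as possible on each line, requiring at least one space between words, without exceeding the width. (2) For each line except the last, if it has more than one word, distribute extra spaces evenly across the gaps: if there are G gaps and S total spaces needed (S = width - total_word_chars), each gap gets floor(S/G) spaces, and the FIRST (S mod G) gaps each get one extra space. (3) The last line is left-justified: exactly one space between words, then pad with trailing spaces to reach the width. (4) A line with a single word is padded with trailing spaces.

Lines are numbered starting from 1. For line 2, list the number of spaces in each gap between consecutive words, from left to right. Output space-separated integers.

Line 1: ['tree', 'keyboard'] (min_width=13, slack=3)
Line 2: ['cup', 'bear', 'at', 'are'] (min_width=15, slack=1)
Line 3: ['of', 'or', 'tired'] (min_width=11, slack=5)
Line 4: ['yellow', 'stop', 'line'] (min_width=16, slack=0)
Line 5: ['garden', 'childhood'] (min_width=16, slack=0)
Line 6: ['train', 'tower'] (min_width=11, slack=5)
Line 7: ['grass', 'progress'] (min_width=14, slack=2)
Line 8: ['water', 'dust'] (min_width=10, slack=6)
Line 9: ['guitar'] (min_width=6, slack=10)

Answer: 2 1 1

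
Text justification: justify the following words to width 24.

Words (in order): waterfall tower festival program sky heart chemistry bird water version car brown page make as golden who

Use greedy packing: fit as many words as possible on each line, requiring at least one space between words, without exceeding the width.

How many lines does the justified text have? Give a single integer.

Answer: 5

Derivation:
Line 1: ['waterfall', 'tower', 'festival'] (min_width=24, slack=0)
Line 2: ['program', 'sky', 'heart'] (min_width=17, slack=7)
Line 3: ['chemistry', 'bird', 'water'] (min_width=20, slack=4)
Line 4: ['version', 'car', 'brown', 'page'] (min_width=22, slack=2)
Line 5: ['make', 'as', 'golden', 'who'] (min_width=18, slack=6)
Total lines: 5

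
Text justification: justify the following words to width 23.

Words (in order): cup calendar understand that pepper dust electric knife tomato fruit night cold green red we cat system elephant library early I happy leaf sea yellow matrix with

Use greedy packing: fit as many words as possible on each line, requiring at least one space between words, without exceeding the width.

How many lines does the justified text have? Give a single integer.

Line 1: ['cup', 'calendar', 'understand'] (min_width=23, slack=0)
Line 2: ['that', 'pepper', 'dust'] (min_width=16, slack=7)
Line 3: ['electric', 'knife', 'tomato'] (min_width=21, slack=2)
Line 4: ['fruit', 'night', 'cold', 'green'] (min_width=22, slack=1)
Line 5: ['red', 'we', 'cat', 'system'] (min_width=17, slack=6)
Line 6: ['elephant', 'library', 'early'] (min_width=22, slack=1)
Line 7: ['I', 'happy', 'leaf', 'sea', 'yellow'] (min_width=23, slack=0)
Line 8: ['matrix', 'with'] (min_width=11, slack=12)
Total lines: 8

Answer: 8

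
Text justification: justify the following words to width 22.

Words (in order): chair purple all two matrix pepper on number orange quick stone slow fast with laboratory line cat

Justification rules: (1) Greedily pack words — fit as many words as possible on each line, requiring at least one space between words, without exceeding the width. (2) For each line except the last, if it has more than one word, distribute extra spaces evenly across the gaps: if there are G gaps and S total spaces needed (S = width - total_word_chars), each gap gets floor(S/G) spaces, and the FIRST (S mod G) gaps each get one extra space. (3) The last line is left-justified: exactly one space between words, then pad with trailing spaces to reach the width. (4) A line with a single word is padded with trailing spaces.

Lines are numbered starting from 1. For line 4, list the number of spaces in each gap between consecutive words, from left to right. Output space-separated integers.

Answer: 2 2 1

Derivation:
Line 1: ['chair', 'purple', 'all', 'two'] (min_width=20, slack=2)
Line 2: ['matrix', 'pepper', 'on'] (min_width=16, slack=6)
Line 3: ['number', 'orange', 'quick'] (min_width=19, slack=3)
Line 4: ['stone', 'slow', 'fast', 'with'] (min_width=20, slack=2)
Line 5: ['laboratory', 'line', 'cat'] (min_width=19, slack=3)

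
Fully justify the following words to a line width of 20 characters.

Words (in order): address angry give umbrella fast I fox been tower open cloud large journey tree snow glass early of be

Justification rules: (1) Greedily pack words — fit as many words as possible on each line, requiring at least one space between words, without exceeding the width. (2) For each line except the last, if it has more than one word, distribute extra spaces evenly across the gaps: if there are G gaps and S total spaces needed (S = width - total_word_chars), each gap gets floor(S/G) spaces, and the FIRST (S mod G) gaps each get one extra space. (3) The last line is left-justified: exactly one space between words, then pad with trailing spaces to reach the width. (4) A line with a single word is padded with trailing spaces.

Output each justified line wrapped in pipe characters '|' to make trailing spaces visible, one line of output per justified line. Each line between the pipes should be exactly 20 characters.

Line 1: ['address', 'angry', 'give'] (min_width=18, slack=2)
Line 2: ['umbrella', 'fast', 'I', 'fox'] (min_width=19, slack=1)
Line 3: ['been', 'tower', 'open'] (min_width=15, slack=5)
Line 4: ['cloud', 'large', 'journey'] (min_width=19, slack=1)
Line 5: ['tree', 'snow', 'glass'] (min_width=15, slack=5)
Line 6: ['early', 'of', 'be'] (min_width=11, slack=9)

Answer: |address  angry  give|
|umbrella  fast I fox|
|been    tower   open|
|cloud  large journey|
|tree    snow   glass|
|early of be         |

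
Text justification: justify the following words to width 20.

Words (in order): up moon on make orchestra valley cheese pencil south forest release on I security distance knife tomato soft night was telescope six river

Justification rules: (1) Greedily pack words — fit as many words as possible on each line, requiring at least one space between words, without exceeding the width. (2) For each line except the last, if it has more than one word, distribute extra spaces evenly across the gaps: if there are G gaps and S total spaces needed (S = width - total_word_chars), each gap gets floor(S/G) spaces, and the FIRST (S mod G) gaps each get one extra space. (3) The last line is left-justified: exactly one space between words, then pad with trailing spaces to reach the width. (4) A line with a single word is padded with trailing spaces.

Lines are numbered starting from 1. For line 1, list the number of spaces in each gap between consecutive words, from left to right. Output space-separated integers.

Line 1: ['up', 'moon', 'on', 'make'] (min_width=15, slack=5)
Line 2: ['orchestra', 'valley'] (min_width=16, slack=4)
Line 3: ['cheese', 'pencil', 'south'] (min_width=19, slack=1)
Line 4: ['forest', 'release', 'on', 'I'] (min_width=19, slack=1)
Line 5: ['security', 'distance'] (min_width=17, slack=3)
Line 6: ['knife', 'tomato', 'soft'] (min_width=17, slack=3)
Line 7: ['night', 'was', 'telescope'] (min_width=19, slack=1)
Line 8: ['six', 'river'] (min_width=9, slack=11)

Answer: 3 3 2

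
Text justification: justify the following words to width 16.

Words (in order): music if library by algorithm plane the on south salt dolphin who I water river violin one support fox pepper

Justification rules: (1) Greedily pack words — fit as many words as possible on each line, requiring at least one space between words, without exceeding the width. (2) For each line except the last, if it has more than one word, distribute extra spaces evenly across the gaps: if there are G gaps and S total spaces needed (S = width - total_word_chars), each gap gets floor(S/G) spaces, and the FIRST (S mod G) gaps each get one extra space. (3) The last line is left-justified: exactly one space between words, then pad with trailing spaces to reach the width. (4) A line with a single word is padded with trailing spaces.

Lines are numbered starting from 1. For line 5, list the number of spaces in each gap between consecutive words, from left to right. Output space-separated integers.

Line 1: ['music', 'if', 'library'] (min_width=16, slack=0)
Line 2: ['by', 'algorithm'] (min_width=12, slack=4)
Line 3: ['plane', 'the', 'on'] (min_width=12, slack=4)
Line 4: ['south', 'salt'] (min_width=10, slack=6)
Line 5: ['dolphin', 'who', 'I'] (min_width=13, slack=3)
Line 6: ['water', 'river'] (min_width=11, slack=5)
Line 7: ['violin', 'one'] (min_width=10, slack=6)
Line 8: ['support', 'fox'] (min_width=11, slack=5)
Line 9: ['pepper'] (min_width=6, slack=10)

Answer: 3 2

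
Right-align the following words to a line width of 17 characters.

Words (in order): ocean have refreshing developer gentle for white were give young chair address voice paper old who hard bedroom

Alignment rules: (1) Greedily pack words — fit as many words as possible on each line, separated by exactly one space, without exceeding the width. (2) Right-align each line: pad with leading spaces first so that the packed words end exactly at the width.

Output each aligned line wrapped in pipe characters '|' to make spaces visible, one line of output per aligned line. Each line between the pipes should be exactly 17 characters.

Line 1: ['ocean', 'have'] (min_width=10, slack=7)
Line 2: ['refreshing'] (min_width=10, slack=7)
Line 3: ['developer', 'gentle'] (min_width=16, slack=1)
Line 4: ['for', 'white', 'were'] (min_width=14, slack=3)
Line 5: ['give', 'young', 'chair'] (min_width=16, slack=1)
Line 6: ['address', 'voice'] (min_width=13, slack=4)
Line 7: ['paper', 'old', 'who'] (min_width=13, slack=4)
Line 8: ['hard', 'bedroom'] (min_width=12, slack=5)

Answer: |       ocean have|
|       refreshing|
| developer gentle|
|   for white were|
| give young chair|
|    address voice|
|    paper old who|
|     hard bedroom|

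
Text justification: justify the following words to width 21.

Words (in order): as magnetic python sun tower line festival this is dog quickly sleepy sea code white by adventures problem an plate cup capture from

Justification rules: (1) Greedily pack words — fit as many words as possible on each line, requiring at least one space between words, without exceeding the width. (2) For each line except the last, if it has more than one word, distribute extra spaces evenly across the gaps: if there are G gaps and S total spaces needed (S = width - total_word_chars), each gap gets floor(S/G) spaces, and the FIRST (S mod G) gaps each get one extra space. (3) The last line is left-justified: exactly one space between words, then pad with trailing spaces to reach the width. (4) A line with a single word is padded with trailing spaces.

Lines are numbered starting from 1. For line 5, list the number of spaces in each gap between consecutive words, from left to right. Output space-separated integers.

Answer: 5 5

Derivation:
Line 1: ['as', 'magnetic', 'python'] (min_width=18, slack=3)
Line 2: ['sun', 'tower', 'line'] (min_width=14, slack=7)
Line 3: ['festival', 'this', 'is', 'dog'] (min_width=20, slack=1)
Line 4: ['quickly', 'sleepy', 'sea'] (min_width=18, slack=3)
Line 5: ['code', 'white', 'by'] (min_width=13, slack=8)
Line 6: ['adventures', 'problem', 'an'] (min_width=21, slack=0)
Line 7: ['plate', 'cup', 'capture'] (min_width=17, slack=4)
Line 8: ['from'] (min_width=4, slack=17)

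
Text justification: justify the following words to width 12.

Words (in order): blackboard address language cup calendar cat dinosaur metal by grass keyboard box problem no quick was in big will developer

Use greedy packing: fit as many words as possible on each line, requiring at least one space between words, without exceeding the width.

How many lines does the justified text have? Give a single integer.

Line 1: ['blackboard'] (min_width=10, slack=2)
Line 2: ['address'] (min_width=7, slack=5)
Line 3: ['language', 'cup'] (min_width=12, slack=0)
Line 4: ['calendar', 'cat'] (min_width=12, slack=0)
Line 5: ['dinosaur'] (min_width=8, slack=4)
Line 6: ['metal', 'by'] (min_width=8, slack=4)
Line 7: ['grass'] (min_width=5, slack=7)
Line 8: ['keyboard', 'box'] (min_width=12, slack=0)
Line 9: ['problem', 'no'] (min_width=10, slack=2)
Line 10: ['quick', 'was', 'in'] (min_width=12, slack=0)
Line 11: ['big', 'will'] (min_width=8, slack=4)
Line 12: ['developer'] (min_width=9, slack=3)
Total lines: 12

Answer: 12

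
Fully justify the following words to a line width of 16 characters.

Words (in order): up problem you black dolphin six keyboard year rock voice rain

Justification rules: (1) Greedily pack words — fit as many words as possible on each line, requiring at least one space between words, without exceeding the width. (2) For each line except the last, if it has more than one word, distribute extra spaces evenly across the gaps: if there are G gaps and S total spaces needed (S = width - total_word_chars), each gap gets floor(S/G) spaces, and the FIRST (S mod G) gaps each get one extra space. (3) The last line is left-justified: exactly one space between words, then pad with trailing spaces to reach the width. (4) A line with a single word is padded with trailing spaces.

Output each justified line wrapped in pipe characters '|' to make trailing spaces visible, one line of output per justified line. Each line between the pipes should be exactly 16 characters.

Answer: |up  problem  you|
|black    dolphin|
|six     keyboard|
|year  rock voice|
|rain            |

Derivation:
Line 1: ['up', 'problem', 'you'] (min_width=14, slack=2)
Line 2: ['black', 'dolphin'] (min_width=13, slack=3)
Line 3: ['six', 'keyboard'] (min_width=12, slack=4)
Line 4: ['year', 'rock', 'voice'] (min_width=15, slack=1)
Line 5: ['rain'] (min_width=4, slack=12)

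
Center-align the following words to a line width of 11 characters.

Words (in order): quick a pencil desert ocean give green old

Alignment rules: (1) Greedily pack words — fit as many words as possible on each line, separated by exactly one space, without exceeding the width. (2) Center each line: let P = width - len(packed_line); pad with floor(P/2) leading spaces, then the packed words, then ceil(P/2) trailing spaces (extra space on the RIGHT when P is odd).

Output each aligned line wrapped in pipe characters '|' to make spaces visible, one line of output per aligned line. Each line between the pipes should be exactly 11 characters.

Line 1: ['quick', 'a'] (min_width=7, slack=4)
Line 2: ['pencil'] (min_width=6, slack=5)
Line 3: ['desert'] (min_width=6, slack=5)
Line 4: ['ocean', 'give'] (min_width=10, slack=1)
Line 5: ['green', 'old'] (min_width=9, slack=2)

Answer: |  quick a  |
|  pencil   |
|  desert   |
|ocean give |
| green old |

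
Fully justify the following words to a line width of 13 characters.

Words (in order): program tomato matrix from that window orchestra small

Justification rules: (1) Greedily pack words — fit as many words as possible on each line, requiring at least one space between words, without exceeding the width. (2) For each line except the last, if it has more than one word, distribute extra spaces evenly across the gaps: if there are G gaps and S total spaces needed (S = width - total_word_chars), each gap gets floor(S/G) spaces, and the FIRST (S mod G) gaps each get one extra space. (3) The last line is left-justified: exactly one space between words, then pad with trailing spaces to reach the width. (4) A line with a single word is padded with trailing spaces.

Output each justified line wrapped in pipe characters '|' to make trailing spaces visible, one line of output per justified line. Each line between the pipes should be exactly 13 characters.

Line 1: ['program'] (min_width=7, slack=6)
Line 2: ['tomato', 'matrix'] (min_width=13, slack=0)
Line 3: ['from', 'that'] (min_width=9, slack=4)
Line 4: ['window'] (min_width=6, slack=7)
Line 5: ['orchestra'] (min_width=9, slack=4)
Line 6: ['small'] (min_width=5, slack=8)

Answer: |program      |
|tomato matrix|
|from     that|
|window       |
|orchestra    |
|small        |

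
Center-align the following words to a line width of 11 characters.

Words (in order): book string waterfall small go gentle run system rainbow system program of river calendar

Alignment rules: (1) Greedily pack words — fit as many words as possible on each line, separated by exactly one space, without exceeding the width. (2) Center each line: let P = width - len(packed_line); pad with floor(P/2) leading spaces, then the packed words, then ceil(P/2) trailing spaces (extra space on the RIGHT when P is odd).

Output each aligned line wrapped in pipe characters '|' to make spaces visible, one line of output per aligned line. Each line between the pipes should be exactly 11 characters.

Line 1: ['book', 'string'] (min_width=11, slack=0)
Line 2: ['waterfall'] (min_width=9, slack=2)
Line 3: ['small', 'go'] (min_width=8, slack=3)
Line 4: ['gentle', 'run'] (min_width=10, slack=1)
Line 5: ['system'] (min_width=6, slack=5)
Line 6: ['rainbow'] (min_width=7, slack=4)
Line 7: ['system'] (min_width=6, slack=5)
Line 8: ['program', 'of'] (min_width=10, slack=1)
Line 9: ['river'] (min_width=5, slack=6)
Line 10: ['calendar'] (min_width=8, slack=3)

Answer: |book string|
| waterfall |
| small go  |
|gentle run |
|  system   |
|  rainbow  |
|  system   |
|program of |
|   river   |
| calendar  |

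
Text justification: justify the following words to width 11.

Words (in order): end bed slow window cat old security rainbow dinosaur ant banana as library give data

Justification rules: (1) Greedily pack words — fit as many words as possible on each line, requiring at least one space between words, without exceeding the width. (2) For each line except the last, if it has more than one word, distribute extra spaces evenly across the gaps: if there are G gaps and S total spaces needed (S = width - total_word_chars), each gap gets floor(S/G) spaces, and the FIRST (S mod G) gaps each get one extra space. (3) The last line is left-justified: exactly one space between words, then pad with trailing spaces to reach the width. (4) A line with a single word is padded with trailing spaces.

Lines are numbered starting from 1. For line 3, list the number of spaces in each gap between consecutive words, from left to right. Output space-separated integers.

Answer: 5

Derivation:
Line 1: ['end', 'bed'] (min_width=7, slack=4)
Line 2: ['slow', 'window'] (min_width=11, slack=0)
Line 3: ['cat', 'old'] (min_width=7, slack=4)
Line 4: ['security'] (min_width=8, slack=3)
Line 5: ['rainbow'] (min_width=7, slack=4)
Line 6: ['dinosaur'] (min_width=8, slack=3)
Line 7: ['ant', 'banana'] (min_width=10, slack=1)
Line 8: ['as', 'library'] (min_width=10, slack=1)
Line 9: ['give', 'data'] (min_width=9, slack=2)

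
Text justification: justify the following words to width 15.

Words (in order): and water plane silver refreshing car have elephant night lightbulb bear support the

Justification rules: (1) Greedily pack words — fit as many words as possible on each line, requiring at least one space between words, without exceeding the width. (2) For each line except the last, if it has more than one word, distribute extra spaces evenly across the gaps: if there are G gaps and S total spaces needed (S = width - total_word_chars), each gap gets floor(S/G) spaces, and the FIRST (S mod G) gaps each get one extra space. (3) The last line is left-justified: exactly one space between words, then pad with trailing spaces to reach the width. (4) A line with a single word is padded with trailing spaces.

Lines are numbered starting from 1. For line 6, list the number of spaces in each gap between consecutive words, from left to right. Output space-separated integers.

Answer: 4

Derivation:
Line 1: ['and', 'water', 'plane'] (min_width=15, slack=0)
Line 2: ['silver'] (min_width=6, slack=9)
Line 3: ['refreshing', 'car'] (min_width=14, slack=1)
Line 4: ['have', 'elephant'] (min_width=13, slack=2)
Line 5: ['night', 'lightbulb'] (min_width=15, slack=0)
Line 6: ['bear', 'support'] (min_width=12, slack=3)
Line 7: ['the'] (min_width=3, slack=12)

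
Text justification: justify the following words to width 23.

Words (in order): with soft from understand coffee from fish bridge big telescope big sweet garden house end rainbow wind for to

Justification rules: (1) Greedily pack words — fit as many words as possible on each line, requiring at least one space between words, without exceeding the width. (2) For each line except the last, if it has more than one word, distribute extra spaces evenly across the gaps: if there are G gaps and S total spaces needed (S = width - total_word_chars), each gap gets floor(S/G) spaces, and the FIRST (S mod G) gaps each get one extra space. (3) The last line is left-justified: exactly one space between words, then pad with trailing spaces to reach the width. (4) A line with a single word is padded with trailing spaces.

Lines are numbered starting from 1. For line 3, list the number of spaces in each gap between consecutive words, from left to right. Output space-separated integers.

Line 1: ['with', 'soft', 'from'] (min_width=14, slack=9)
Line 2: ['understand', 'coffee', 'from'] (min_width=22, slack=1)
Line 3: ['fish', 'bridge', 'big'] (min_width=15, slack=8)
Line 4: ['telescope', 'big', 'sweet'] (min_width=19, slack=4)
Line 5: ['garden', 'house', 'end'] (min_width=16, slack=7)
Line 6: ['rainbow', 'wind', 'for', 'to'] (min_width=19, slack=4)

Answer: 5 5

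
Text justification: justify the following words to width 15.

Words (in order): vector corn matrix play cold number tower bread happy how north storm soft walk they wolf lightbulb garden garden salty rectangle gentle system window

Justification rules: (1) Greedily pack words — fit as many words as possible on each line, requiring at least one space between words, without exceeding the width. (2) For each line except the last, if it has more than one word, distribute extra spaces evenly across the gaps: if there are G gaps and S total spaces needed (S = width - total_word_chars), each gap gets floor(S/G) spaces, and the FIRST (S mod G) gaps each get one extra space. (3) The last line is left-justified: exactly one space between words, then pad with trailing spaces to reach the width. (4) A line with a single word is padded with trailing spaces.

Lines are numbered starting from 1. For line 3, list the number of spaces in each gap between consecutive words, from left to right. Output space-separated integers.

Answer: 5

Derivation:
Line 1: ['vector', 'corn'] (min_width=11, slack=4)
Line 2: ['matrix', 'play'] (min_width=11, slack=4)
Line 3: ['cold', 'number'] (min_width=11, slack=4)
Line 4: ['tower', 'bread'] (min_width=11, slack=4)
Line 5: ['happy', 'how', 'north'] (min_width=15, slack=0)
Line 6: ['storm', 'soft', 'walk'] (min_width=15, slack=0)
Line 7: ['they', 'wolf'] (min_width=9, slack=6)
Line 8: ['lightbulb'] (min_width=9, slack=6)
Line 9: ['garden', 'garden'] (min_width=13, slack=2)
Line 10: ['salty', 'rectangle'] (min_width=15, slack=0)
Line 11: ['gentle', 'system'] (min_width=13, slack=2)
Line 12: ['window'] (min_width=6, slack=9)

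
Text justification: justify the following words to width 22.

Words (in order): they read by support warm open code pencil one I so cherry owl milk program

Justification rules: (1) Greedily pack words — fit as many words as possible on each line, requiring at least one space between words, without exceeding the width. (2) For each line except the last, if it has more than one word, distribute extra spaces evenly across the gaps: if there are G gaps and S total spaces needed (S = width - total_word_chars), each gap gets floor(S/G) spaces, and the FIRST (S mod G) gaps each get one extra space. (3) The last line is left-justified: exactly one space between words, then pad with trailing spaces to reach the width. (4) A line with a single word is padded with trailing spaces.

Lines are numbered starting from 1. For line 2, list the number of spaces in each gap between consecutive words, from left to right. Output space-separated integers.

Answer: 2 1 1

Derivation:
Line 1: ['they', 'read', 'by', 'support'] (min_width=20, slack=2)
Line 2: ['warm', 'open', 'code', 'pencil'] (min_width=21, slack=1)
Line 3: ['one', 'I', 'so', 'cherry', 'owl'] (min_width=19, slack=3)
Line 4: ['milk', 'program'] (min_width=12, slack=10)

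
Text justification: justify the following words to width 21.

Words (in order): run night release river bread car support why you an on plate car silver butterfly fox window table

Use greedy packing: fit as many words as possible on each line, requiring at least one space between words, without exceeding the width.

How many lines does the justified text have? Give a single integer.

Line 1: ['run', 'night', 'release'] (min_width=17, slack=4)
Line 2: ['river', 'bread', 'car'] (min_width=15, slack=6)
Line 3: ['support', 'why', 'you', 'an', 'on'] (min_width=21, slack=0)
Line 4: ['plate', 'car', 'silver'] (min_width=16, slack=5)
Line 5: ['butterfly', 'fox', 'window'] (min_width=20, slack=1)
Line 6: ['table'] (min_width=5, slack=16)
Total lines: 6

Answer: 6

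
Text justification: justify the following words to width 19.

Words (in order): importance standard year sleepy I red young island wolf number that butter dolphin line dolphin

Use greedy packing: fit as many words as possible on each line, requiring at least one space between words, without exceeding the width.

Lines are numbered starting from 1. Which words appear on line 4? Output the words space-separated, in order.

Answer: number that butter

Derivation:
Line 1: ['importance', 'standard'] (min_width=19, slack=0)
Line 2: ['year', 'sleepy', 'I', 'red'] (min_width=17, slack=2)
Line 3: ['young', 'island', 'wolf'] (min_width=17, slack=2)
Line 4: ['number', 'that', 'butter'] (min_width=18, slack=1)
Line 5: ['dolphin', 'line'] (min_width=12, slack=7)
Line 6: ['dolphin'] (min_width=7, slack=12)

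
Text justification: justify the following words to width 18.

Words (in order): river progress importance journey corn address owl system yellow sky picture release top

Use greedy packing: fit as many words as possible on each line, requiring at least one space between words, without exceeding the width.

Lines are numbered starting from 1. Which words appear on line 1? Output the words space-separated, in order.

Answer: river progress

Derivation:
Line 1: ['river', 'progress'] (min_width=14, slack=4)
Line 2: ['importance', 'journey'] (min_width=18, slack=0)
Line 3: ['corn', 'address', 'owl'] (min_width=16, slack=2)
Line 4: ['system', 'yellow', 'sky'] (min_width=17, slack=1)
Line 5: ['picture', 'release'] (min_width=15, slack=3)
Line 6: ['top'] (min_width=3, slack=15)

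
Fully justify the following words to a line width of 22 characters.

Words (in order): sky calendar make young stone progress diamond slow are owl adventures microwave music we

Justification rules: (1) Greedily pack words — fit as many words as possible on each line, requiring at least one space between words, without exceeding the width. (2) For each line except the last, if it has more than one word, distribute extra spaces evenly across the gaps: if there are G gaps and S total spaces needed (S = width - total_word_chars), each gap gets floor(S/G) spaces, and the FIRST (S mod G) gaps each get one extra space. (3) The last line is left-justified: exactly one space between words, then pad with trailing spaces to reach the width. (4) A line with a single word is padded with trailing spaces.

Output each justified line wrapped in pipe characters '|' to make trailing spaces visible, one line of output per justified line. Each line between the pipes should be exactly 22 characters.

Line 1: ['sky', 'calendar', 'make'] (min_width=17, slack=5)
Line 2: ['young', 'stone', 'progress'] (min_width=20, slack=2)
Line 3: ['diamond', 'slow', 'are', 'owl'] (min_width=20, slack=2)
Line 4: ['adventures', 'microwave'] (min_width=20, slack=2)
Line 5: ['music', 'we'] (min_width=8, slack=14)

Answer: |sky    calendar   make|
|young  stone  progress|
|diamond  slow  are owl|
|adventures   microwave|
|music we              |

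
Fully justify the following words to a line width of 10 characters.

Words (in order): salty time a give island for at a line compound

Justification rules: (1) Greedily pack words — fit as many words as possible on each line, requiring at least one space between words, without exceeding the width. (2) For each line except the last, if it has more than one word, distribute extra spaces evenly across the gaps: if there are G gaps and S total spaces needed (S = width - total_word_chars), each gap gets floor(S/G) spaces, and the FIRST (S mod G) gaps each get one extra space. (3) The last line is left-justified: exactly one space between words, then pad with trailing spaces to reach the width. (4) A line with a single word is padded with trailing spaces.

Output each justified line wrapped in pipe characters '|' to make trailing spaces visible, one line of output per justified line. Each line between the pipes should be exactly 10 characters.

Answer: |salty time|
|a     give|
|island for|
|at  a line|
|compound  |

Derivation:
Line 1: ['salty', 'time'] (min_width=10, slack=0)
Line 2: ['a', 'give'] (min_width=6, slack=4)
Line 3: ['island', 'for'] (min_width=10, slack=0)
Line 4: ['at', 'a', 'line'] (min_width=9, slack=1)
Line 5: ['compound'] (min_width=8, slack=2)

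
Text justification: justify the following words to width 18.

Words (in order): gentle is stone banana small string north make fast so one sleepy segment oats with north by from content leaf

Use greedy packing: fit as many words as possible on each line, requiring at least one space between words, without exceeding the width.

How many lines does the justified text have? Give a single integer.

Answer: 7

Derivation:
Line 1: ['gentle', 'is', 'stone'] (min_width=15, slack=3)
Line 2: ['banana', 'small'] (min_width=12, slack=6)
Line 3: ['string', 'north', 'make'] (min_width=17, slack=1)
Line 4: ['fast', 'so', 'one', 'sleepy'] (min_width=18, slack=0)
Line 5: ['segment', 'oats', 'with'] (min_width=17, slack=1)
Line 6: ['north', 'by', 'from'] (min_width=13, slack=5)
Line 7: ['content', 'leaf'] (min_width=12, slack=6)
Total lines: 7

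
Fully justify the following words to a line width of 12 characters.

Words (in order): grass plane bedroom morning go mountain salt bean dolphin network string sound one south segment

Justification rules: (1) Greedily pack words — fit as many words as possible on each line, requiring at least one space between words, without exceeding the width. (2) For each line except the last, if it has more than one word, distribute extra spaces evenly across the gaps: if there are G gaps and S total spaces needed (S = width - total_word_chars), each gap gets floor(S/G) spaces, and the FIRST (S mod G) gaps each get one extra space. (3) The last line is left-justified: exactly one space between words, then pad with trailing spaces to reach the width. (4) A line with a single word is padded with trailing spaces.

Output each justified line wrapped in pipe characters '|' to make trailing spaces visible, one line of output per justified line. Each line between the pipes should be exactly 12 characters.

Line 1: ['grass', 'plane'] (min_width=11, slack=1)
Line 2: ['bedroom'] (min_width=7, slack=5)
Line 3: ['morning', 'go'] (min_width=10, slack=2)
Line 4: ['mountain'] (min_width=8, slack=4)
Line 5: ['salt', 'bean'] (min_width=9, slack=3)
Line 6: ['dolphin'] (min_width=7, slack=5)
Line 7: ['network'] (min_width=7, slack=5)
Line 8: ['string', 'sound'] (min_width=12, slack=0)
Line 9: ['one', 'south'] (min_width=9, slack=3)
Line 10: ['segment'] (min_width=7, slack=5)

Answer: |grass  plane|
|bedroom     |
|morning   go|
|mountain    |
|salt    bean|
|dolphin     |
|network     |
|string sound|
|one    south|
|segment     |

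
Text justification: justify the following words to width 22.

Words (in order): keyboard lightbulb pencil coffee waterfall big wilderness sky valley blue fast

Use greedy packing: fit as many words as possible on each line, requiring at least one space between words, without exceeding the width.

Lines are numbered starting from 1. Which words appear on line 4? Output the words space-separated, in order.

Line 1: ['keyboard', 'lightbulb'] (min_width=18, slack=4)
Line 2: ['pencil', 'coffee'] (min_width=13, slack=9)
Line 3: ['waterfall', 'big'] (min_width=13, slack=9)
Line 4: ['wilderness', 'sky', 'valley'] (min_width=21, slack=1)
Line 5: ['blue', 'fast'] (min_width=9, slack=13)

Answer: wilderness sky valley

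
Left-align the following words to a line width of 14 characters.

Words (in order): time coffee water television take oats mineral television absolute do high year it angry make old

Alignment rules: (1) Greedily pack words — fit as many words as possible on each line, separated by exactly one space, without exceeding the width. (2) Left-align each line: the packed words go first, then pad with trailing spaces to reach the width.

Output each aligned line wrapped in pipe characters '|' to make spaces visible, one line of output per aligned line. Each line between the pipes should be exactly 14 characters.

Line 1: ['time', 'coffee'] (min_width=11, slack=3)
Line 2: ['water'] (min_width=5, slack=9)
Line 3: ['television'] (min_width=10, slack=4)
Line 4: ['take', 'oats'] (min_width=9, slack=5)
Line 5: ['mineral'] (min_width=7, slack=7)
Line 6: ['television'] (min_width=10, slack=4)
Line 7: ['absolute', 'do'] (min_width=11, slack=3)
Line 8: ['high', 'year', 'it'] (min_width=12, slack=2)
Line 9: ['angry', 'make', 'old'] (min_width=14, slack=0)

Answer: |time coffee   |
|water         |
|television    |
|take oats     |
|mineral       |
|television    |
|absolute do   |
|high year it  |
|angry make old|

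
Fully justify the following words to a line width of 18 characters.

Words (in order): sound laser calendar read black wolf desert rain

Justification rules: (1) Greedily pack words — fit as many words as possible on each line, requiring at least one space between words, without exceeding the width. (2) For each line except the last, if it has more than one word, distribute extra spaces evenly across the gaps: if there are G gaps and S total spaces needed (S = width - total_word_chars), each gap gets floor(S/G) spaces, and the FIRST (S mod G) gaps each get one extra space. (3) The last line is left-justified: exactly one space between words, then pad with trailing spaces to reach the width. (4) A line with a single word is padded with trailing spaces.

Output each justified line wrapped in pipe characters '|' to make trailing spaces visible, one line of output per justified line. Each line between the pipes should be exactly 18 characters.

Answer: |sound        laser|
|calendar      read|
|black  wolf desert|
|rain              |

Derivation:
Line 1: ['sound', 'laser'] (min_width=11, slack=7)
Line 2: ['calendar', 'read'] (min_width=13, slack=5)
Line 3: ['black', 'wolf', 'desert'] (min_width=17, slack=1)
Line 4: ['rain'] (min_width=4, slack=14)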